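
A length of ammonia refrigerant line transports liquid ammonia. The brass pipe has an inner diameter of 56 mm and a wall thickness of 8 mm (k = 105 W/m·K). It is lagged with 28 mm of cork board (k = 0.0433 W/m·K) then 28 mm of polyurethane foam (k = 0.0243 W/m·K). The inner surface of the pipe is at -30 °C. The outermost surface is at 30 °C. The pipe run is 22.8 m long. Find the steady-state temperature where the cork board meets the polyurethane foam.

For a radial system each layer contributes R = ln(r_out/r_in)/(2πkL); films add R = 1/(hA).
R_brass pipe wall = ln(36/28)/(2π×105×22.8) = 1.671×10^-5 K/W
R_cork board = ln(64/36)/(2π×0.0433×22.8) = 0.09276 K/W
R_polyurethane foam = ln(92/64)/(2π×0.0243×22.8) = 0.1042 K/W
R_total = 0.197 K/W
Q = ΔT/R_total = 60/0.197
Q = 305 W
T_interface = T_inner + Q·ΣR(inner→interface) = -30 + 305×0.09277

T ≈ -1.75 °C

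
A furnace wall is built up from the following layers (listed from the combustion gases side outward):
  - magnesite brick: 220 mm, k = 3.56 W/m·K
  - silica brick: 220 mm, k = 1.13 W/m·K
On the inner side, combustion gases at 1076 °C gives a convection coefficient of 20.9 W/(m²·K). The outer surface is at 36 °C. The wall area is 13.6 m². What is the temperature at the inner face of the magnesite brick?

Treating each layer as a thermal resistance in series:
R_inner film = 1/(h_i·A) = 1/(20.9×13.6) = 0.003518 K/W
R_magnesite brick = L/(kA) = 0.22/(3.56×13.6) = 0.004544 K/W
R_silica brick = L/(kA) = 0.22/(1.13×13.6) = 0.01432 K/W
R_total = 0.02238 K/W;  Q = ΔT/R_total = 1040/0.02238 = 46480 W
T_interface = T_inner − Q·ΣR(inner→interface) = 1076 − 46500×0.003518

T ≈ 912 °C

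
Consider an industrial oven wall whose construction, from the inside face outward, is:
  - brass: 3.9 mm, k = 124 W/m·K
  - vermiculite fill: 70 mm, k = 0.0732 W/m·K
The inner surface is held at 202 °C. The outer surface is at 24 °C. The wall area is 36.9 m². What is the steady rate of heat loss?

Thermal resistances in series:
R_brass = L/(kA) = 0.0039/(124×36.9) = 8.523×10^-7 K/W
R_vermiculite fill = L/(kA) = 0.07/(0.0732×36.9) = 0.02592 K/W
R_total = 0.02592 K/W
Q = ΔT / R_total = 178 / 0.02592

Q ≈ 6870 W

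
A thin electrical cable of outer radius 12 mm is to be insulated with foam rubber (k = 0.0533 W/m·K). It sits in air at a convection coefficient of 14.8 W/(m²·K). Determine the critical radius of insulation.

For a cylinder r_cr = k/h = 0.0533/14.8
r_cr = 3.6 mm; since the bare radius (12 mm) is above r_cr, any added insulation will reduce heat loss.

r_cr ≈ 3.6 mm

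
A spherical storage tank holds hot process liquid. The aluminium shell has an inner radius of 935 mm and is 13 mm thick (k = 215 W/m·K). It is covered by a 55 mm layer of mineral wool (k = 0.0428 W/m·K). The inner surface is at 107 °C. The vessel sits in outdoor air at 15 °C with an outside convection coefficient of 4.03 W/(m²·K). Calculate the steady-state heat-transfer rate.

Q ≈ 723 W

Spherical conduction: R = (1/r_in − 1/r_out)/(4πk) per layer; series-sum.
R_aluminium shell = (1/0.935 − 1/0.948)/(4π×215) = 5.428×10^-6 K/W
R_mineral wool = (1/0.948 − 1/1.003)/(4π×0.0428) = 0.1075 K/W
R_outer film = 1/(h·4πr_o²) = 1/(4.03×4π×1.003²) = 0.01963 K/W
R_total = 0.1272 K/W
Q = ΔT/R_total = 92/0.1272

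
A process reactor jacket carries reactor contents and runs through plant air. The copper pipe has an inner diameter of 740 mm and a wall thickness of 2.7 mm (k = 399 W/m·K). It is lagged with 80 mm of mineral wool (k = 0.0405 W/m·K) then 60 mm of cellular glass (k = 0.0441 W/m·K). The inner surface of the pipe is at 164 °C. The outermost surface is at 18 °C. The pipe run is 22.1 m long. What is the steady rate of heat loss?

Cylindrical conduction, so R = ln(r₂/r₁)/(2πkL) per layer, in series:
R_copper pipe wall = ln(372.7/370)/(2π×399×22.1) = 1.312×10^-7 K/W
R_mineral wool = ln(452.7/372.7)/(2π×0.0405×22.1) = 0.03458 K/W
R_cellular glass = ln(512.7/452.7)/(2π×0.0441×22.1) = 0.02032 K/W
R_total = 0.0549 K/W
Q = ΔT/R_total = 146/0.0549

Q ≈ 2660 W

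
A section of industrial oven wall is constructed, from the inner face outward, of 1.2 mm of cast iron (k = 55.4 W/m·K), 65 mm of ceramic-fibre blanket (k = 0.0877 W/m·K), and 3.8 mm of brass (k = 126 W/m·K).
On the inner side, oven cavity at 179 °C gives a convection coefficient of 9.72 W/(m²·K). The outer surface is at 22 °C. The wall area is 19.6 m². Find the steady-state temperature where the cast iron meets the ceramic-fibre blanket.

Series thermal resistances:
R_inner film = 1/(h_i·A) = 1/(9.72×19.6) = 0.005249 K/W
R_cast iron = L/(kA) = 0.0012/(55.4×19.6) = 1.105×10^-6 K/W
R_ceramic-fibre blanket = L/(kA) = 0.065/(0.0877×19.6) = 0.03781 K/W
R_brass = L/(kA) = 0.0038/(126×19.6) = 1.539×10^-6 K/W
R_total = 0.04307 K/W;  Q = ΔT/R_total = 157/0.04307 = 3646 W
T_interface = T_inner − Q·ΣR(inner→interface) = 179 − 3650×0.00525

T ≈ 160 °C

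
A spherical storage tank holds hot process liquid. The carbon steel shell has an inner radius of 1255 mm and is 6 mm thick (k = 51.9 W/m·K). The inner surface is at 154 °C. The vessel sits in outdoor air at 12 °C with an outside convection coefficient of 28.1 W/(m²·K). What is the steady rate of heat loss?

Q ≈ 79500 W

Each spherical layer contributes R = (1/r_i − 1/r_o)/(4πk):
R_carbon steel shell = (1/1.255 − 1/1.261)/(4π×51.9) = 5.813×10^-6 K/W
R_outer film = 1/(h·4πr_o²) = 1/(28.1×4π×1.261²) = 0.001781 K/W
R_total = 0.001787 K/W
Q = ΔT/R_total = 142/0.001787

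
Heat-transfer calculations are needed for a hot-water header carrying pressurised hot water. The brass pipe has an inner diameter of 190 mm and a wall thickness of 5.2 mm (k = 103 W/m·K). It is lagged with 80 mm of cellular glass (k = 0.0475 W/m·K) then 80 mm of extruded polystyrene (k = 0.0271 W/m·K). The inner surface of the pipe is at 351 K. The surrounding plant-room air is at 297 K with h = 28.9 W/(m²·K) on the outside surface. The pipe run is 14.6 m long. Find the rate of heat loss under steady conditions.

Radial resistances (cylindrical: R_cond = ln(r_o/r_i)/(2πkL), R_conv = 1/(h·2πrL)):
R_brass pipe wall = ln(100.2/95)/(2π×103×14.6) = 5.64×10^-6 K/W
R_cellular glass = ln(180.2/100.2)/(2π×0.0475×14.6) = 0.1347 K/W
R_extruded polystyrene = ln(260.2/180.2)/(2π×0.0271×14.6) = 0.1478 K/W
R_outer film = 1/(h_o·2πr_oL) = 1/(28.9×2π×0.2602×14.6) = 0.00145 K/W
R_total = 0.2839 K/W
Q = ΔT/R_total = 54/0.2839

Q ≈ 190 W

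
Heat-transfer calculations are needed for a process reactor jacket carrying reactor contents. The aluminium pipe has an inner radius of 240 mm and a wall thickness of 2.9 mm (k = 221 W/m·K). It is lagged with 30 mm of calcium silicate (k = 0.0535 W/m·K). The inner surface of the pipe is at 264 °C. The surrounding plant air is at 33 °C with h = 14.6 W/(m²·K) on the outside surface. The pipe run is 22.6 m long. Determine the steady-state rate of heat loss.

For a radial system each layer contributes R = ln(r_out/r_in)/(2πkL); films add R = 1/(hA).
R_aluminium pipe wall = ln(242.9/240)/(2π×221×22.6) = 3.827×10^-7 K/W
R_calcium silicate = ln(272.9/242.9)/(2π×0.0535×22.6) = 0.01533 K/W
R_outer film = 1/(h_o·2πr_oL) = 1/(14.6×2π×0.2729×22.6) = 0.001767 K/W
R_total = 0.0171 K/W
Q = ΔT/R_total = 231/0.0171

Q ≈ 13500 W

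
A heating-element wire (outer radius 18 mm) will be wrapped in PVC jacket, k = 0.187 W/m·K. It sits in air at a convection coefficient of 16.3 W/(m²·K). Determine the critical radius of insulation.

For a cylinder r_cr = k/h = 0.187/16.3
r_cr = 11.5 mm; since the bare radius (18 mm) is above r_cr, any added insulation will reduce heat loss.

r_cr ≈ 11.5 mm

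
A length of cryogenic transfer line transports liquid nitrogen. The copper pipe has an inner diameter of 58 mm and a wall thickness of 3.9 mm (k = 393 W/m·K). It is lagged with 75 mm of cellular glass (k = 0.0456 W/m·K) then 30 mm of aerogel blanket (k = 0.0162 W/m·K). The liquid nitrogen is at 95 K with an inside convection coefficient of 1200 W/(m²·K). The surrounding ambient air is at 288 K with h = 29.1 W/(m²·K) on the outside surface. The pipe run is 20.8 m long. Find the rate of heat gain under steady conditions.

Treating each annulus and film as a series resistance:
R_inner film = 1/(h_i·2πr₁L) = 1/(1200×2π×0.029×20.8) = 2.199×10^-4 K/W
R_copper pipe wall = ln(32.9/29)/(2π×393×20.8) = 2.457×10^-6 K/W
R_cellular glass = ln(107.9/32.9)/(2π×0.0456×20.8) = 0.1993 K/W
R_aerogel blanket = ln(137.9/107.9)/(2π×0.0162×20.8) = 0.1159 K/W
R_outer film = 1/(h_o·2πr_oL) = 1/(29.1×2π×0.1379×20.8) = 0.001907 K/W
R_total = 0.3173 K/W
Q = ΔT/R_total = 193/0.3173

Q ≈ 608 W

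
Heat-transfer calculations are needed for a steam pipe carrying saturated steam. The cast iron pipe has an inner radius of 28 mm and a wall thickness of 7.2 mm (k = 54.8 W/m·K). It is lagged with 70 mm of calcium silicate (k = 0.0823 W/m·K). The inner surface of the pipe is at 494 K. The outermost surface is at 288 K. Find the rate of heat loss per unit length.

q′ ≈ 97.3 W/m

Per-layer cylindrical resistances, series-summed:
R_cast iron pipe wall = ln(35.2/28)/(2π×54.8×1) = 6.646×10^-4 K/W
R_calcium silicate = ln(105.2/35.2)/(2π×0.0823×1) = 2.117 K/W
R_total = 2.118 K/W
Q = ΔT/R_total = 206/2.118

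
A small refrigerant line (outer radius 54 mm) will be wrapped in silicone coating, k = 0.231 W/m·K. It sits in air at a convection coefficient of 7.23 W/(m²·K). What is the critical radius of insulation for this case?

r_cr ≈ 32 mm

For a cylinder r_cr = k/h = 0.231/7.23
r_cr = 32 mm; since the bare radius (54 mm) is above r_cr, any added insulation will reduce heat loss.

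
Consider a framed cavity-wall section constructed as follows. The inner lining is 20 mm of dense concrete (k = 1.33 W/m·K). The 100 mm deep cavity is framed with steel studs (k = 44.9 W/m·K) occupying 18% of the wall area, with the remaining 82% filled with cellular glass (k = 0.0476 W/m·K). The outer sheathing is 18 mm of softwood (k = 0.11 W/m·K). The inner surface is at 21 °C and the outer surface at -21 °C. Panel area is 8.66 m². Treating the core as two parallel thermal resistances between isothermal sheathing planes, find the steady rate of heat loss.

Q ≈ 1900 W

Sheathing layers in series; stud and cavity paths in parallel between them.
R_inner = 0.02/(1.33×8.66) = 0.001736 K/W
R_stud  = 0.1/(44.9×0.18×8.66) = 0.001429 K/W
R_cav   = 0.1/(0.0476×0.82×8.66) = 0.2958 K/W
1/R_core = 1/R_stud + 1/R_cav → R_core = 0.001422 K/W
R_outer = 0.018/(0.11×8.66) = 0.0189 K/W
R_total = 0.02205 K/W
Q = ΔT/R_total = 42/0.02205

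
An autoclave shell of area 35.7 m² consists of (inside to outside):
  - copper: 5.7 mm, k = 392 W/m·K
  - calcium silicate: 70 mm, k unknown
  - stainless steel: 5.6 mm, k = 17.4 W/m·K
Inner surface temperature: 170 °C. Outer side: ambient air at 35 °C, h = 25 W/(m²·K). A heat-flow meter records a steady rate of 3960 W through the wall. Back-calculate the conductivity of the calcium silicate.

Using the resistance-network approach (series):
R_copper = L/(kA) = 0.0057/(392×35.7) = 4.073×10^-7 K/W
R_stainless steel = L/(kA) = 0.0056/(17.4×35.7) = 9.015×10^-6 K/W
R_outer film = 1/(h_o·A) = 1/(25×35.7) = 0.00112 K/W
Sum of known resistances R_other = 0.00113 K/W
Total R = ΔT/Q = 135/3960 = 0.03409 K/W
R_calcium silicate = R_total − R_other = 0.03296 K/W
k = L/(R·A) = 0.07/(0.03296×35.7)

k ≈ 0.0595 W/(m·K)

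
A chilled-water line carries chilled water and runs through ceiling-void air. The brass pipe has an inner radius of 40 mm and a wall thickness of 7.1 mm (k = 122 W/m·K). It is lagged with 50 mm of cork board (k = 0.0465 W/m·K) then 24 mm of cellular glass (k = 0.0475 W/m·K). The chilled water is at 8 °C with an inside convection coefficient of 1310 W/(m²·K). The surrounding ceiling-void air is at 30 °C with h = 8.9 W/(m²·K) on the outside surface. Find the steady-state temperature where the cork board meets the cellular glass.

Treating each annulus and film as a series resistance:
R_inner film = 1/(h_i·2πr₁L) = 1/(1310×2π×0.04×1) = 0.003037 K/W
R_brass pipe wall = ln(47.1/40)/(2π×122×1) = 2.132×10^-4 K/W
R_cork board = ln(97.1/47.1)/(2π×0.0465×1) = 2.476 K/W
R_cellular glass = ln(121.1/97.1)/(2π×0.0475×1) = 0.7401 K/W
R_outer film = 1/(h_o·2πr_oL) = 1/(8.9×2π×0.1211×1) = 0.1477 K/W
R_total = 3.367 K/W
Q = ΔT/R_total = 22/3.367
Q = 6.53 W/m
T_interface = T_inner + Q·ΣR(inner→interface) = 8 + 6.53×2.479

T ≈ 24.2 °C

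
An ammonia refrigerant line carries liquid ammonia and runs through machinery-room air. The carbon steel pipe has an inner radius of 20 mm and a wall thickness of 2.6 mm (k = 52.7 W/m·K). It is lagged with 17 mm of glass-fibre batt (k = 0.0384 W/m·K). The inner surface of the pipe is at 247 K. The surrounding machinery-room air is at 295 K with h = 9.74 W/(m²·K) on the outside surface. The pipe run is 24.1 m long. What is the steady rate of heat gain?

Q ≈ 423 W

Cylindrical conduction, so R = ln(r₂/r₁)/(2πkL) per layer, in series:
R_carbon steel pipe wall = ln(22.6/20)/(2π×52.7×24.1) = 1.532×10^-5 K/W
R_glass-fibre batt = ln(39.6/22.6)/(2π×0.0384×24.1) = 0.09646 K/W
R_outer film = 1/(h_o·2πr_oL) = 1/(9.74×2π×0.0396×24.1) = 0.01712 K/W
R_total = 0.1136 K/W
Q = ΔT/R_total = 48/0.1136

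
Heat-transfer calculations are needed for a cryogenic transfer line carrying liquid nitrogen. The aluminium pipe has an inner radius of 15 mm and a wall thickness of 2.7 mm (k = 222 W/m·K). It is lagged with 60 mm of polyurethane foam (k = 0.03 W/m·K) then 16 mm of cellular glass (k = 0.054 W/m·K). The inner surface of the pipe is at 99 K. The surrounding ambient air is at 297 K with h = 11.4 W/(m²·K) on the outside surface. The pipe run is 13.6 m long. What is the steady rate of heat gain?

Q ≈ 315 W

Radial resistances (cylindrical: R_cond = ln(r_o/r_i)/(2πkL), R_conv = 1/(h·2πrL)):
R_aluminium pipe wall = ln(17.7/15)/(2π×222×13.6) = 8.725×10^-6 K/W
R_polyurethane foam = ln(77.7/17.7)/(2π×0.03×13.6) = 0.5771 K/W
R_cellular glass = ln(93.7/77.7)/(2π×0.054×13.6) = 0.04058 K/W
R_outer film = 1/(h_o·2πr_oL) = 1/(11.4×2π×0.0937×13.6) = 0.01096 K/W
R_total = 0.6286 K/W
Q = ΔT/R_total = 198/0.6286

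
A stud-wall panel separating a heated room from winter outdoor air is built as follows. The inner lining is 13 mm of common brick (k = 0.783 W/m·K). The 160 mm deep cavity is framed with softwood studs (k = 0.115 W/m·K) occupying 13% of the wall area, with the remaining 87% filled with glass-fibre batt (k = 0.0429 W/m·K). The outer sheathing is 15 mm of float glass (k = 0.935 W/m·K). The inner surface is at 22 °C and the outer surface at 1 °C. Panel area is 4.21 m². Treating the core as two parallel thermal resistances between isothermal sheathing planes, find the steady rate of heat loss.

Q ≈ 28.6 W

Sheathing layers in series; stud and cavity paths in parallel between them.
R_inner = 0.013/(0.783×4.21) = 0.003944 K/W
R_stud  = 0.16/(0.115×0.13×4.21) = 2.542 K/W
R_cav   = 0.16/(0.0429×0.87×4.21) = 1.018 K/W
1/R_core = 1/R_stud + 1/R_cav → R_core = 0.727 K/W
R_outer = 0.015/(0.935×4.21) = 0.003811 K/W
R_total = 0.7348 K/W
Q = ΔT/R_total = 21/0.7348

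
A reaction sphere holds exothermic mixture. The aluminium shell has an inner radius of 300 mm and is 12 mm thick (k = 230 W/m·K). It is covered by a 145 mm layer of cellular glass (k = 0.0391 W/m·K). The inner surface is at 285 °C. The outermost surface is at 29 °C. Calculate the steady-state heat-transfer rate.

Q ≈ 124 W

Radial (spherical) resistances in series:
R_aluminium shell = (1/0.3 − 1/0.312)/(4π×230) = 4.436×10^-5 K/W
R_cellular glass = (1/0.312 − 1/0.457)/(4π×0.0391) = 2.07 K/W
R_total = 2.07 K/W
Q = ΔT/R_total = 256/2.07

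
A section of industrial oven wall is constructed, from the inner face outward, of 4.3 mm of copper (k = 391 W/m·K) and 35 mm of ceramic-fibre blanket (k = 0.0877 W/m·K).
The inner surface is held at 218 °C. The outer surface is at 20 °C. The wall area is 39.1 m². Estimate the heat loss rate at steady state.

Q ≈ 19400 W

Treating each layer as a thermal resistance in series:
R_copper = L/(kA) = 0.0043/(391×39.1) = 2.813×10^-7 K/W
R_ceramic-fibre blanket = L/(kA) = 0.035/(0.0877×39.1) = 0.01021 K/W
R_total = 0.01021 K/W
Q = ΔT / R_total = 198 / 0.01021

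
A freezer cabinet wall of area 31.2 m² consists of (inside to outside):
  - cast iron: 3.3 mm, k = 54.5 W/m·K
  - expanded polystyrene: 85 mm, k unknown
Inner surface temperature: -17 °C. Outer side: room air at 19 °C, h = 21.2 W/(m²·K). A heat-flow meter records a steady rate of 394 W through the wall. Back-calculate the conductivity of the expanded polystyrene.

k ≈ 0.0303 W/(m·K)

Thermal resistances in series:
R_cast iron = L/(kA) = 0.0033/(54.5×31.2) = 1.941×10^-6 K/W
R_outer film = 1/(h_o·A) = 1/(21.2×31.2) = 0.001512 K/W
Sum of known resistances R_other = 0.001514 K/W
Total R = ΔT/Q = 36/394 = 0.09137 K/W
R_expanded polystyrene = R_total − R_other = 0.08986 K/W
k = L/(R·A) = 0.085/(0.08986×31.2)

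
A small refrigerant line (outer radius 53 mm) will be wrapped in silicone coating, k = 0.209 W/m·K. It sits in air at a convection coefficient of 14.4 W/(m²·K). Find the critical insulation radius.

r_cr ≈ 14.5 mm

For a cylinder r_cr = k/h = 0.209/14.4
r_cr = 14.5 mm; since the bare radius (53 mm) is above r_cr, any added insulation will reduce heat loss.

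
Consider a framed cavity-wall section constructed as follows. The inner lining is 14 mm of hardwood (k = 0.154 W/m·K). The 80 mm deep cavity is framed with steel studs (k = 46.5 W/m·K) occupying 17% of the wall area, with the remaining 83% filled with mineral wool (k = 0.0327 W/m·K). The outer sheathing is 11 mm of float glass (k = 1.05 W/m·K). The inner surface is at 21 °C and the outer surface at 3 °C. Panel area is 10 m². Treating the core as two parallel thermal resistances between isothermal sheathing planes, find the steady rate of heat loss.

Sheathing layers in series; stud and cavity paths in parallel between them.
R_inner = 0.014/(0.154×10) = 0.009091 K/W
R_stud  = 0.08/(46.5×0.17×10) = 0.001012 K/W
R_cav   = 0.08/(0.0327×0.83×10) = 0.2948 K/W
1/R_core = 1/R_stud + 1/R_cav → R_core = 0.001009 K/W
R_outer = 0.011/(1.05×10) = 0.001048 K/W
R_total = 0.01115 K/W
Q = ΔT/R_total = 18/0.01115

Q ≈ 1610 W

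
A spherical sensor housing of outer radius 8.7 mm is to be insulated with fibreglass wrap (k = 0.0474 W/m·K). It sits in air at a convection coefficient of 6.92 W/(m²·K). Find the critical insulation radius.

For a sphere r_cr = 2k/h = 2×0.0474/6.92
r_cr = 13.7 mm; since the bare radius (8.7 mm) is below r_cr, adding a thin layer of insulation will *increase* heat loss.

r_cr ≈ 13.7 mm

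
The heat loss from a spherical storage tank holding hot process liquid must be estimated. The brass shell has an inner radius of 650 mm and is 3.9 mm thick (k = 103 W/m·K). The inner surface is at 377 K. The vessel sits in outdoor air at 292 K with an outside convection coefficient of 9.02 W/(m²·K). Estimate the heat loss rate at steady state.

Radial (spherical) resistances in series:
R_brass shell = (1/0.65 − 1/0.6539)/(4π×103) = 7.089×10^-6 K/W
R_outer film = 1/(h·4πr_o²) = 1/(9.02×4π×0.6539²) = 0.02063 K/W
R_total = 0.02064 K/W
Q = ΔT/R_total = 85/0.02064

Q ≈ 4120 W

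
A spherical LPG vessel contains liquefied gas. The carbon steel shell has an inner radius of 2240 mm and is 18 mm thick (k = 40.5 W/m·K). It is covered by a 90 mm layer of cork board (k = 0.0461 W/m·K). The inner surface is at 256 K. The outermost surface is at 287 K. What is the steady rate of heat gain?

Radial (spherical) resistances in series:
R_carbon steel shell = (1/2.24 − 1/2.258)/(4π×40.5) = 6.993×10^-6 K/W
R_cork board = (1/2.258 − 1/2.348)/(4π×0.0461) = 0.0293 K/W
R_total = 0.02931 K/W
Q = ΔT/R_total = 31/0.02931

Q ≈ 1060 W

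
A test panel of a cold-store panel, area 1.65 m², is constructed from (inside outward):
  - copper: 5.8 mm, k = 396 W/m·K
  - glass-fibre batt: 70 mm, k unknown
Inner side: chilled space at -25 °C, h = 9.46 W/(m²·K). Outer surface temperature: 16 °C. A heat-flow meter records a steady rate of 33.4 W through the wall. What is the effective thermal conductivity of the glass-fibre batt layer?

Series thermal resistances:
R_inner film = 1/(h_i·A) = 1/(9.46×1.65) = 0.06407 K/W
R_copper = L/(kA) = 0.0058/(396×1.65) = 8.877×10^-6 K/W
Sum of known resistances R_other = 0.06407 K/W
Total R = ΔT/Q = 41/33.4 = 1.228 K/W
R_glass-fibre batt = R_total − R_other = 1.163 K/W
k = L/(R·A) = 0.07/(1.163×1.65)

k ≈ 0.0365 W/(m·K)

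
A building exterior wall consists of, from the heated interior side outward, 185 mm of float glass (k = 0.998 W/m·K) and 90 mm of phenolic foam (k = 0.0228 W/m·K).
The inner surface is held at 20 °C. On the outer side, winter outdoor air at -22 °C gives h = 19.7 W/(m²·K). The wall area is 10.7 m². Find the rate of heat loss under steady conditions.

Q ≈ 107 W

Using the resistance-network approach (series):
R_float glass = L/(kA) = 0.185/(0.998×10.7) = 0.01732 K/W
R_phenolic foam = L/(kA) = 0.09/(0.0228×10.7) = 0.3689 K/W
R_outer film = 1/(h_o·A) = 1/(19.7×10.7) = 0.004744 K/W
R_total = 0.391 K/W
Q = ΔT / R_total = 42 / 0.391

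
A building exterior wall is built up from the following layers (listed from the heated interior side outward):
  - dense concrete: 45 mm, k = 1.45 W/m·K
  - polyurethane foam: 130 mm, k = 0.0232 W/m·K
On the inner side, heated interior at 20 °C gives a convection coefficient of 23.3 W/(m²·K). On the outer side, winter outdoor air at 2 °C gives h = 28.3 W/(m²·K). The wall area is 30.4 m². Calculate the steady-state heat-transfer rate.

Thermal resistances in series:
R_inner film = 1/(h_i·A) = 1/(23.3×30.4) = 0.001412 K/W
R_dense concrete = L/(kA) = 0.045/(1.45×30.4) = 0.001021 K/W
R_polyurethane foam = L/(kA) = 0.13/(0.0232×30.4) = 0.1843 K/W
R_outer film = 1/(h_o·A) = 1/(28.3×30.4) = 0.001162 K/W
R_total = 0.1879 K/W
Q = ΔT / R_total = 18 / 0.1879

Q ≈ 95.8 W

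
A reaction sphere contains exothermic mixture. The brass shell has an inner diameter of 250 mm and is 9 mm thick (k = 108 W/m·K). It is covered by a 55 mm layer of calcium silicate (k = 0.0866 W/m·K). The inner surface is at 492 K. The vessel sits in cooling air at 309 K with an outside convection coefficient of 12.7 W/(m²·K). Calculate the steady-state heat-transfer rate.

Q ≈ 84.3 W

Radial (spherical) resistances in series:
R_brass shell = (1/0.125 − 1/0.134)/(4π×108) = 3.959×10^-4 K/W
R_calcium silicate = (1/0.134 − 1/0.189)/(4π×0.0866) = 1.996 K/W
R_outer film = 1/(h·4πr_o²) = 1/(12.7×4π×0.189²) = 0.1754 K/W
R_total = 2.171 K/W
Q = ΔT/R_total = 183/2.171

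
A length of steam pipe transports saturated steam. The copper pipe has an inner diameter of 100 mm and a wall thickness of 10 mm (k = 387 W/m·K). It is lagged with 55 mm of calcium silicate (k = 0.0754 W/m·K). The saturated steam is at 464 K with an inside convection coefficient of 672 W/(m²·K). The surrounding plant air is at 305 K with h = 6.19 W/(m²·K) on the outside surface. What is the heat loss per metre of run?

Treating each annulus and film as a series resistance:
R_inner film = 1/(h_i·2πr₁L) = 1/(672×2π×0.05×1) = 0.004737 K/W
R_copper pipe wall = ln(60/50)/(2π×387×1) = 7.498×10^-5 K/W
R_calcium silicate = ln(115/60)/(2π×0.0754×1) = 1.373 K/W
R_outer film = 1/(h_o·2πr_oL) = 1/(6.19×2π×0.115×1) = 0.2236 K/W
R_total = 1.602 K/W
Q = ΔT/R_total = 159/1.602

q′ ≈ 99.3 W/m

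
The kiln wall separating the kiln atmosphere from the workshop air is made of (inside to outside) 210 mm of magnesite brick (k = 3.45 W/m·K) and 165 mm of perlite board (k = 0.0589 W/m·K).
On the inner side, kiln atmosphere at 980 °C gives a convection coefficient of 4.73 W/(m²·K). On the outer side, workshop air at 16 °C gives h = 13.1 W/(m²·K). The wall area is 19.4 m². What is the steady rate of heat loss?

Q ≈ 5940 W

Series thermal resistances:
R_inner film = 1/(h_i·A) = 1/(4.73×19.4) = 0.0109 K/W
R_magnesite brick = L/(kA) = 0.21/(3.45×19.4) = 0.003138 K/W
R_perlite board = L/(kA) = 0.165/(0.0589×19.4) = 0.1444 K/W
R_outer film = 1/(h_o·A) = 1/(13.1×19.4) = 0.003935 K/W
R_total = 0.1624 K/W
Q = ΔT / R_total = 964 / 0.1624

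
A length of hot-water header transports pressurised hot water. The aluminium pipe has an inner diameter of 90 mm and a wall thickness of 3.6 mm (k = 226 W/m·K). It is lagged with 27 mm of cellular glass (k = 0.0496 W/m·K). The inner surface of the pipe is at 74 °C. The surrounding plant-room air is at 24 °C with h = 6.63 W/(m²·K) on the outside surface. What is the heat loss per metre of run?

Radial resistances (cylindrical: R_cond = ln(r_o/r_i)/(2πkL), R_conv = 1/(h·2πrL)):
R_aluminium pipe wall = ln(48.6/45)/(2π×226×1) = 5.42×10^-5 K/W
R_cellular glass = ln(75.6/48.6)/(2π×0.0496×1) = 1.418 K/W
R_outer film = 1/(h_o·2πr_oL) = 1/(6.63×2π×0.0756×1) = 0.3175 K/W
R_total = 1.735 K/W
Q = ΔT/R_total = 50/1.735

q′ ≈ 28.8 W/m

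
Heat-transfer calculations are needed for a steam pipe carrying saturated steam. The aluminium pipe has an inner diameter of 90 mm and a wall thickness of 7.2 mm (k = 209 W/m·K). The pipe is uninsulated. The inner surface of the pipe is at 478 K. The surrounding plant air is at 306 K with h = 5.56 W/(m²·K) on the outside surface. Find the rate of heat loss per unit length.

Cylindrical conduction, so R = ln(r₂/r₁)/(2πkL) per layer, in series:
R_aluminium pipe wall = ln(52.2/45)/(2π×209×1) = 1.13×10^-4 K/W
R_outer film = 1/(h_o·2πr_oL) = 1/(5.56×2π×0.0522×1) = 0.5484 K/W
R_total = 0.5485 K/W
Q = ΔT/R_total = 172/0.5485

q′ ≈ 314 W/m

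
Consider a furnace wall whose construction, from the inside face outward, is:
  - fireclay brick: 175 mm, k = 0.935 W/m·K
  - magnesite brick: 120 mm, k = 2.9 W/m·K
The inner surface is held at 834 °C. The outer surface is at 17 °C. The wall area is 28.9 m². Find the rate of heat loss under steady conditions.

Q ≈ 103000 W

Model the wall as resistances in series:
R_fireclay brick = L/(kA) = 0.175/(0.935×28.9) = 0.006476 K/W
R_magnesite brick = L/(kA) = 0.12/(2.9×28.9) = 0.001432 K/W
R_total = 0.007908 K/W
Q = ΔT / R_total = 817 / 0.007908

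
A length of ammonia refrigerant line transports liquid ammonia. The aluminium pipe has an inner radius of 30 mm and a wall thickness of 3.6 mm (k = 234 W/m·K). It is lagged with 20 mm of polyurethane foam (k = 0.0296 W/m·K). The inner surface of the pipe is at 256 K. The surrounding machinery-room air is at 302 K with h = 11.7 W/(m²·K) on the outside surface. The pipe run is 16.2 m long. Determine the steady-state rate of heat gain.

Q ≈ 270 W

Per-layer cylindrical resistances, series-summed:
R_aluminium pipe wall = ln(33.6/30)/(2π×234×16.2) = 4.758×10^-6 K/W
R_polyurethane foam = ln(53.6/33.6)/(2π×0.0296×16.2) = 0.155 K/W
R_outer film = 1/(h_o·2πr_oL) = 1/(11.7×2π×0.0536×16.2) = 0.01567 K/W
R_total = 0.1707 K/W
Q = ΔT/R_total = 46/0.1707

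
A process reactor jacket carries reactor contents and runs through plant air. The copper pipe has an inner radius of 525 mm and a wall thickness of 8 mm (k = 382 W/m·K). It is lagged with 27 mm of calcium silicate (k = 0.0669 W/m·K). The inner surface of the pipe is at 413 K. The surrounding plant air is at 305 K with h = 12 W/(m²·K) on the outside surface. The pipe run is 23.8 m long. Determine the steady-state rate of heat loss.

Cylindrical conduction, so R = ln(r₂/r₁)/(2πkL) per layer, in series:
R_copper pipe wall = ln(533/525)/(2π×382×23.8) = 2.647×10^-7 K/W
R_calcium silicate = ln(560/533)/(2π×0.0669×23.8) = 0.004939 K/W
R_outer film = 1/(h_o·2πr_oL) = 1/(12×2π×0.56×23.8) = 9.951×10^-4 K/W
R_total = 0.005935 K/W
Q = ΔT/R_total = 108/0.005935

Q ≈ 18200 W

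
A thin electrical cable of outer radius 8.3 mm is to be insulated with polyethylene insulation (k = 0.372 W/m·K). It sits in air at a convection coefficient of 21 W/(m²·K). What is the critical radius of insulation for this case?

r_cr ≈ 17.7 mm

For a cylinder r_cr = k/h = 0.372/21
r_cr = 17.7 mm; since the bare radius (8.3 mm) is below r_cr, adding a thin layer of insulation will *increase* heat loss.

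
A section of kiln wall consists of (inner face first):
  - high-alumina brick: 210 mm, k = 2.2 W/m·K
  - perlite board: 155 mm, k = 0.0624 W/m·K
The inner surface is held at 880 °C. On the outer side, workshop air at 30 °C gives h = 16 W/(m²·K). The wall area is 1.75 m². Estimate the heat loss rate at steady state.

Treating each layer as a thermal resistance in series:
R_high-alumina brick = L/(kA) = 0.21/(2.2×1.75) = 0.05455 K/W
R_perlite board = L/(kA) = 0.155/(0.0624×1.75) = 1.419 K/W
R_outer film = 1/(h_o·A) = 1/(16×1.75) = 0.03571 K/W
R_total = 1.51 K/W
Q = ΔT / R_total = 850 / 1.51

Q ≈ 563 W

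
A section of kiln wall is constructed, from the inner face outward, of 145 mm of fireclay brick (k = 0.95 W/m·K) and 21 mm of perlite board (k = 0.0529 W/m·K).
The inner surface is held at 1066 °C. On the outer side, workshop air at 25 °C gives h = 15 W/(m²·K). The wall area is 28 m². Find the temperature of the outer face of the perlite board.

T ≈ 138 °C

Thermal resistances in series:
R_fireclay brick = L/(kA) = 0.145/(0.95×28) = 0.005451 K/W
R_perlite board = L/(kA) = 0.021/(0.0529×28) = 0.01418 K/W
R_outer film = 1/(h_o·A) = 1/(15×28) = 0.002381 K/W
R_total = 0.02201 K/W;  Q = ΔT/R_total = 1041/0.02201 = 47300 W
T_interface = T_inner − Q·ΣR(inner→interface) = 1066 − 47300×0.01963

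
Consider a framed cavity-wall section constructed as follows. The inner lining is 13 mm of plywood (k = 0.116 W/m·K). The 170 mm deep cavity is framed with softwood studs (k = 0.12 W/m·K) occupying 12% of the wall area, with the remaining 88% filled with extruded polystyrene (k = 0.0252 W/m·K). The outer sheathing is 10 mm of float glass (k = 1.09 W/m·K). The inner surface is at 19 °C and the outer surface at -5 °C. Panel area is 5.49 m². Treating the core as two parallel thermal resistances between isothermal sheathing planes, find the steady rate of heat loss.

Q ≈ 27.6 W

Sheathing layers in series; stud and cavity paths in parallel between them.
R_inner = 0.013/(0.116×5.49) = 0.02041 K/W
R_stud  = 0.17/(0.12×0.12×5.49) = 2.15 K/W
R_cav   = 0.17/(0.0252×0.88×5.49) = 1.396 K/W
1/R_core = 1/R_stud + 1/R_cav → R_core = 0.8466 K/W
R_outer = 0.01/(1.09×5.49) = 0.001671 K/W
R_total = 0.8687 K/W
Q = ΔT/R_total = 24/0.8687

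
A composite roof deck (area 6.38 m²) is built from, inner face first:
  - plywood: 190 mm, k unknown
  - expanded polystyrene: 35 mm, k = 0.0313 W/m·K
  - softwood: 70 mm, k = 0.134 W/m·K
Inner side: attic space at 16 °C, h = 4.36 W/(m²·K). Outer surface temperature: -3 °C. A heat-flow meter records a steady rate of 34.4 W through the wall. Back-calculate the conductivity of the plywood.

Thermal resistances in series:
R_inner film = 1/(h_i·A) = 1/(4.36×6.38) = 0.03595 K/W
R_expanded polystyrene = L/(kA) = 0.035/(0.0313×6.38) = 0.1753 K/W
R_softwood = L/(kA) = 0.07/(0.134×6.38) = 0.08188 K/W
Sum of known resistances R_other = 0.2931 K/W
Total R = ΔT/Q = 19/34.4 = 0.5523 K/W
R_plywood = R_total − R_other = 0.2592 K/W
k = L/(R·A) = 0.19/(0.2592×6.38)

k ≈ 0.115 W/(m·K)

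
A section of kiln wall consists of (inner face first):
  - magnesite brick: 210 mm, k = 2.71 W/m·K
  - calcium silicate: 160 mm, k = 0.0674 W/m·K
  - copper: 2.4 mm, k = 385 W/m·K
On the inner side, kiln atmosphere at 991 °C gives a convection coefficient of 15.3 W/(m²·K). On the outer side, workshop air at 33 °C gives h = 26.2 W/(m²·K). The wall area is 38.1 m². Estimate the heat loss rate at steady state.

Series thermal resistances:
R_inner film = 1/(h_i·A) = 1/(15.3×38.1) = 0.001715 K/W
R_magnesite brick = L/(kA) = 0.21/(2.71×38.1) = 0.002034 K/W
R_calcium silicate = L/(kA) = 0.16/(0.0674×38.1) = 0.06231 K/W
R_copper = L/(kA) = 0.0024/(385×38.1) = 1.636×10^-7 K/W
R_outer film = 1/(h_o·A) = 1/(26.2×38.1) = 0.001002 K/W
R_total = 0.06706 K/W
Q = ΔT / R_total = 958 / 0.06706

Q ≈ 14300 W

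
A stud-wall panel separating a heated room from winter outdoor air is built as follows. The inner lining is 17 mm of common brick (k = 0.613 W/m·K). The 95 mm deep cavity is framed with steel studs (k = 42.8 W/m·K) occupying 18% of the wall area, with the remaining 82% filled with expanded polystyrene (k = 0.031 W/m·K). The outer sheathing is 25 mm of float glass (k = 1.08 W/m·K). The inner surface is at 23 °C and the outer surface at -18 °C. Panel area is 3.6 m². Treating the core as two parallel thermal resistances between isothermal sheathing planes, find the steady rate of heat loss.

Q ≈ 2340 W

Sheathing layers in series; stud and cavity paths in parallel between them.
R_inner = 0.017/(0.613×3.6) = 0.007703 K/W
R_stud  = 0.095/(42.8×0.18×3.6) = 0.003425 K/W
R_cav   = 0.095/(0.031×0.82×3.6) = 1.038 K/W
1/R_core = 1/R_stud + 1/R_cav → R_core = 0.003414 K/W
R_outer = 0.025/(1.08×3.6) = 0.00643 K/W
R_total = 0.01755 K/W
Q = ΔT/R_total = 41/0.01755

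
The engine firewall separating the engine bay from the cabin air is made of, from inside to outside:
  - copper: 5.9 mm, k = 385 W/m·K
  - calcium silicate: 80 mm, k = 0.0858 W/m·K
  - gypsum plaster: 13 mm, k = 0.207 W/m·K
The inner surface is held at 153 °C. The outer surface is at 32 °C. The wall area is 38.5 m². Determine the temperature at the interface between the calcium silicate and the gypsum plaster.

T ≈ 39.6 °C

Series thermal resistances:
R_copper = L/(kA) = 0.0059/(385×38.5) = 3.98×10^-7 K/W
R_calcium silicate = L/(kA) = 0.08/(0.0858×38.5) = 0.02422 K/W
R_gypsum plaster = L/(kA) = 0.013/(0.207×38.5) = 0.001631 K/W
R_total = 0.02585 K/W;  Q = ΔT/R_total = 121/0.02585 = 4681 W
T_interface = T_inner − Q·ΣR(inner→interface) = 153 − 4680×0.02422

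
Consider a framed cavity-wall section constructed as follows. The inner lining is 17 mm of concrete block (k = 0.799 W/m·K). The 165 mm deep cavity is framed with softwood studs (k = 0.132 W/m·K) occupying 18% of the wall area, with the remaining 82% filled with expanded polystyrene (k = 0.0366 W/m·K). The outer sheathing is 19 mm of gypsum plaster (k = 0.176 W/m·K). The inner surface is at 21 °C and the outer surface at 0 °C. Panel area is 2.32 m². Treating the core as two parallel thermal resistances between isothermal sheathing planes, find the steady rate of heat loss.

Q ≈ 15.2 W

Sheathing layers in series; stud and cavity paths in parallel between them.
R_inner = 0.017/(0.799×2.32) = 0.009171 K/W
R_stud  = 0.165/(0.132×0.18×2.32) = 2.993 K/W
R_cav   = 0.165/(0.0366×0.82×2.32) = 2.37 K/W
1/R_core = 1/R_stud + 1/R_cav → R_core = 1.323 K/W
R_outer = 0.019/(0.176×2.32) = 0.04653 K/W
R_total = 1.378 K/W
Q = ΔT/R_total = 21/1.378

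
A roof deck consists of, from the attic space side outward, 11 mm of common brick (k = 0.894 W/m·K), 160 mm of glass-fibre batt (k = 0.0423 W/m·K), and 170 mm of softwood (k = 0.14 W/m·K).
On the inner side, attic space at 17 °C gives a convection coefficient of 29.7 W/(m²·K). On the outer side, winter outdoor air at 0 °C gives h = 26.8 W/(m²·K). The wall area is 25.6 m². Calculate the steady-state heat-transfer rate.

Q ≈ 85.7 W

Using the resistance-network approach (series):
R_inner film = 1/(h_i·A) = 1/(29.7×25.6) = 0.001315 K/W
R_common brick = L/(kA) = 0.011/(0.894×25.6) = 4.806×10^-4 K/W
R_glass-fibre batt = L/(kA) = 0.16/(0.0423×25.6) = 0.1478 K/W
R_softwood = L/(kA) = 0.17/(0.14×25.6) = 0.04743 K/W
R_outer film = 1/(h_o·A) = 1/(26.8×25.6) = 0.001458 K/W
R_total = 0.1984 K/W
Q = ΔT / R_total = 17 / 0.1984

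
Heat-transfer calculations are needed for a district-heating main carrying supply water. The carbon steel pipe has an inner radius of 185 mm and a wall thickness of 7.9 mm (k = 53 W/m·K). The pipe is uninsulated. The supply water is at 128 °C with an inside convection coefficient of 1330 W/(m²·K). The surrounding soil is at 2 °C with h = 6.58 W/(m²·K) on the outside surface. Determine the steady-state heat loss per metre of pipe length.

q′ ≈ 999 W/m

For a radial system each layer contributes R = ln(r_out/r_in)/(2πkL); films add R = 1/(hA).
R_inner film = 1/(h_i·2πr₁L) = 1/(1330×2π×0.185×1) = 6.468×10^-4 K/W
R_carbon steel pipe wall = ln(192.9/185)/(2π×53×1) = 1.256×10^-4 K/W
R_outer film = 1/(h_o·2πr_oL) = 1/(6.58×2π×0.1929×1) = 0.1254 K/W
R_total = 0.1262 K/W
Q = ΔT/R_total = 126/0.1262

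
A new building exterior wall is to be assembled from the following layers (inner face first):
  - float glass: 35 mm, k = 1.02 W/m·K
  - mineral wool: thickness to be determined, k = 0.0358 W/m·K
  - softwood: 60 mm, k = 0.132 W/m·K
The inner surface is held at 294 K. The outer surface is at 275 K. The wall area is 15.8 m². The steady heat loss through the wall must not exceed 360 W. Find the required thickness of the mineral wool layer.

Using the resistance-network approach (series):
R_float glass = L/(kA) = 0.035/(1.02×15.8) = 0.002172 K/W
R_softwood = L/(kA) = 0.06/(0.132×15.8) = 0.02877 K/W
Sum of the known resistances R_other = 0.03094 K/W
Required total resistance R_tot = ΔT/Q_allow = 19/360 = 0.05278 K/W
R_mineral wool = R_tot − R_other = 0.02184 K/W
L = R·k·A = 0.02184×0.0358×15.8

L ≈ 12.4 mm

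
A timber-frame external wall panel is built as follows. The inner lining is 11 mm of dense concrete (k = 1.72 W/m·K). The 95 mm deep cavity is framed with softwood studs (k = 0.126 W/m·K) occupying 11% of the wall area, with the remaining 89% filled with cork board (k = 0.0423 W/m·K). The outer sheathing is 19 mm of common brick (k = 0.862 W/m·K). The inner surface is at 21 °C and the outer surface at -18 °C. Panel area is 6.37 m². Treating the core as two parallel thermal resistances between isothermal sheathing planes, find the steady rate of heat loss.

Q ≈ 133 W

Sheathing layers in series; stud and cavity paths in parallel between them.
R_inner = 0.011/(1.72×6.37) = 0.001004 K/W
R_stud  = 0.095/(0.126×0.11×6.37) = 1.076 K/W
R_cav   = 0.095/(0.0423×0.89×6.37) = 0.3961 K/W
1/R_core = 1/R_stud + 1/R_cav → R_core = 0.2895 K/W
R_outer = 0.019/(0.862×6.37) = 0.00346 K/W
R_total = 0.294 K/W
Q = ΔT/R_total = 39/0.294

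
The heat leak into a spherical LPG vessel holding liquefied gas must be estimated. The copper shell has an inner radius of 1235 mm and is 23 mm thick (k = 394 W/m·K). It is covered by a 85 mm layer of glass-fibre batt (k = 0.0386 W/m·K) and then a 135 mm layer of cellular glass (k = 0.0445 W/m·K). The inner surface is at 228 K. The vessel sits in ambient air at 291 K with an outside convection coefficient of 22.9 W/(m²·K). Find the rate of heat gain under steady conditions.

Q ≈ 278 W

For a spherical shell R = (1/r₁ − 1/r₂)/(4πk); film R = 1/(h·4πr²). In series:
R_copper shell = (1/1.235 − 1/1.258)/(4π×394) = 2.99×10^-6 K/W
R_glass-fibre batt = (1/1.258 − 1/1.343)/(4π×0.0386) = 0.1037 K/W
R_cellular glass = (1/1.343 − 1/1.478)/(4π×0.0445) = 0.1216 K/W
R_outer film = 1/(h·4πr_o²) = 1/(22.9×4π×1.478²) = 0.001591 K/W
R_total = 0.2269 K/W
Q = ΔT/R_total = 63/0.2269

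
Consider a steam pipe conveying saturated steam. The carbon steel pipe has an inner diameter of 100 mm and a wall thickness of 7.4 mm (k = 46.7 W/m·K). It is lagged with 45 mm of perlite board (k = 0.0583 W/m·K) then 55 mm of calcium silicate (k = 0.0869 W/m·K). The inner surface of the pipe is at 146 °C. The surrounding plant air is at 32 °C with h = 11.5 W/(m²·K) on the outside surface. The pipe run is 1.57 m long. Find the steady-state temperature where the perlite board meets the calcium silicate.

T ≈ 72.6 °C

Per-layer cylindrical resistances, series-summed:
R_carbon steel pipe wall = ln(57.4/50)/(2π×46.7×1.57) = 2.996×10^-4 K/W
R_perlite board = ln(102.4/57.4)/(2π×0.0583×1.57) = 1.006 K/W
R_calcium silicate = ln(157.4/102.4)/(2π×0.0869×1.57) = 0.5015 K/W
R_outer film = 1/(h_o·2πr_oL) = 1/(11.5×2π×0.1574×1.57) = 0.056 K/W
R_total = 1.564 K/W
Q = ΔT/R_total = 114/1.564
Q = 72.9 W
T_interface = T_inner − Q·ΣR(inner→interface) = 146 − 72.9×1.007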